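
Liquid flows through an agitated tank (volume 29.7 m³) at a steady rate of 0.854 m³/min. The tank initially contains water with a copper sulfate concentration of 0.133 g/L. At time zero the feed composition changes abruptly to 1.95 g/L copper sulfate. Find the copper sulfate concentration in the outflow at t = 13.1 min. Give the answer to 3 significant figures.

0.703 g/L

Transient balance on the dissolved component: V dC/dt = Q(C_in − C).
So dC/dt = (C_in − C)/τ with τ = V/Q = 29.7/0.854 = 34.778 min.
Integrating: C(t) = C_in + (C₀ − C_in) e^(−t/τ).
C(13.1) = 1.95 + (0.133 − 1.95)·e^(−13.1/34.778) = 1.95 + (-1.8170)·0.68614 = 0.70329 g/L.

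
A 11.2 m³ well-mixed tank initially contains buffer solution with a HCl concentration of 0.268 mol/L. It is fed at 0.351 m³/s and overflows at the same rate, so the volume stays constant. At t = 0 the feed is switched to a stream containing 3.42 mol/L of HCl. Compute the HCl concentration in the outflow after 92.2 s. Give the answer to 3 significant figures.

3.24 mol/L

Species balance on the tank: V dC/dt = Q(C_in − C).
Time constant τ = V/Q = 11.2/0.351 = 31.909 s.
Solution: C(t) = C_in + (C₀ − C_in) e^(−t/τ).
C(92.2) = 3.42 + (0.268 − 3.42)·e^(−92.2/31.909) = 3.42 + (-3.1520)·0.055605 = 3.2447 mol/L.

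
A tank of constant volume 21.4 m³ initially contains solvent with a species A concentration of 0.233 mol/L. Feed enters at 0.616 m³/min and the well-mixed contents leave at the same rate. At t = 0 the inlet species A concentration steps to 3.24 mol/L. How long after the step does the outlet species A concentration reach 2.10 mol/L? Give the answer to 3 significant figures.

33.7 min

Species balance: V dC/dt = Q(C_in − C) ⇒ τ = V/Q = 34.740 min.
C(t) = C_in + (C₀ − C_in) e^(−t/τ). Set C = 2.10 and solve for t:
e^(−t/τ) = (C − C_in)/(C₀ − C_in) = (2.10 − 3.24)/(0.233 − 3.24) = 0.37912
t = −τ ln(…) = 34.740 × 0.96991 = 33.695 min.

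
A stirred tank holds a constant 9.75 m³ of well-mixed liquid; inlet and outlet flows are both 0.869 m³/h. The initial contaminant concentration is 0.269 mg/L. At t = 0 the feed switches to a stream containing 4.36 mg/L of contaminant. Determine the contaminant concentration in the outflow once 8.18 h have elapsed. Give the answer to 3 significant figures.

Species balance on the tank: V dC/dt = Q(C_in − C).
So dC/dt = (C_in − C)/τ with τ = V/Q = 9.75/0.869 = 11.220 h.
C approaches C_in exponentially: C(t) = C_in + (C₀ − C_in) e^(−t/τ).
C(8.18) = 4.36 + (0.269 − 4.36)·e^(−8.18/11.220) = 4.36 + (-4.0910)·0.48236 = 2.3867 mg/L.

2.39 mg/L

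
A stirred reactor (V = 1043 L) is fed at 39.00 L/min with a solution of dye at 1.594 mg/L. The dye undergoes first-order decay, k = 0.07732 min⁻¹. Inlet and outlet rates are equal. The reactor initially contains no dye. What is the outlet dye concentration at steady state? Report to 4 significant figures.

0.5196 mg/L

V dC/dt = Q(C_in − C) − k V C.
Steady state (dC/dt = 0): C_ss = Q C_in/(Q + kV) = C_in/(1 + kV/Q).
C_ss = 39.00·1.594/(39.00 + 0.07732·1043) = 62.1660/119.645 = 0.519588 mg/L.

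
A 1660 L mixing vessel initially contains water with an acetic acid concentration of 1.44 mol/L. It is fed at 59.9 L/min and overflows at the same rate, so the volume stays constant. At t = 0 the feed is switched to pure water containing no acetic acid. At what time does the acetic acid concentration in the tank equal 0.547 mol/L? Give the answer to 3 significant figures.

26.8 min

Species balance: V dC/dt = Q(C_in − C) ⇒ τ = V/Q = 27.713 min.
C(t) = C_in + (C₀ − C_in) e^(−t/τ). Set C = 0.547 and solve for t:
e^(−t/τ) = (C − C_in)/(C₀ − C_in) = (0.547 − 0)/(1.44 − 0) = 0.37986
t = −τ ln(…) = 27.713 × 0.96795 = 26.825 min.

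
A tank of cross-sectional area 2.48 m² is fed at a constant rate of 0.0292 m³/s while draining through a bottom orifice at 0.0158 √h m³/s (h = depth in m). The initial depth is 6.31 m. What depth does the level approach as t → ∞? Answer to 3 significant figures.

3.42 m

Level balance: A dh/dt = 0.0292 − 0.0158 √h. Setting dh/dt = 0:
Q_in = 0.0158 √h_ss ⇒ √h_ss = 0.0292/0.0158 = 1.8481.
h_ss = 1.8481² = 3.4155 m. (Since h₀ = 6.31 m > h_ss, the level will fall toward this value.)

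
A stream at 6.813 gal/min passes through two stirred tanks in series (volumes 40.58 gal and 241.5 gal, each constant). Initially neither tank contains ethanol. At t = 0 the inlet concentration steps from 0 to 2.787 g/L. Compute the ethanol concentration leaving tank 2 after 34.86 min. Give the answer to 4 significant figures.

Time constants: τᵢ = Vᵢ/Q for each well-mixed tank.
τ₁ = 40.58/6.813 = 5.95626 min; τ₂ = 241.5/6.813 = 35.4469 min.
Solving the cascade with C₁(0)=C₂(0)=0 gives C₂(t) = C_in[1 − (τ₁ e^(−t/τ₁) − τ₂ e^(−t/τ₂))/(τ₁ − τ₂)].
At t = 34.86: e^(−t/τ₁) = 0.00287223, e^(−t/τ₂) = 0.374022.
C₂ = 2.787·[1 − (5.95626·0.00287223 − 35.4469·0.374022)/(-29.4907)] = 2.787·0.551017 = 1.53568 g/L.

1.536 g/L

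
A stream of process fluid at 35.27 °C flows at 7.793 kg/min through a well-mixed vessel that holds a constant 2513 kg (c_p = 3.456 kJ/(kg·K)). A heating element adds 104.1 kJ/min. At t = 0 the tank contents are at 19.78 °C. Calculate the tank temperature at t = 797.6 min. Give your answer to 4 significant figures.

M c_p dT/dt = ṁ c_p (T_in − T) + Q̇.
τ = M/ṁ = 322.469 min; T_ss = T_in + Q̇/(ṁ c_p) = 35.27 + 104.1/(7.793·3.456) = 39.1352 °C.
Solution: T(t) = T_ss + (T₀ − T_ss) e^(−t/τ).
T(797.6) = 39.1352 + (-19.3552)·e^(−797.6/322.469) = 39.1352 + (-19.3552)·0.0842963 = 37.5036 °C.

37.50 °C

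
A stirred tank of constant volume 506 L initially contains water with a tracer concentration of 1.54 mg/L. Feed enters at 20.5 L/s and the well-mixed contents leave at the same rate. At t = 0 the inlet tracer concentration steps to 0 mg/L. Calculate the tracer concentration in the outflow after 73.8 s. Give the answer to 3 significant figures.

0.0774 mg/L

Species balance on the tank: V dC/dt = Q(C_in − C).
Time constant τ = V/Q = 506/20.5 = 24.683 s.
C approaches C_in exponentially: C(t) = C_in + (C₀ − C_in) e^(−t/τ).
C(73.8) = 0 + (1.54 − 0)·e^(−73.8/24.683) = 0 + (1.5400)·0.050291 = 0.077449 mg/L.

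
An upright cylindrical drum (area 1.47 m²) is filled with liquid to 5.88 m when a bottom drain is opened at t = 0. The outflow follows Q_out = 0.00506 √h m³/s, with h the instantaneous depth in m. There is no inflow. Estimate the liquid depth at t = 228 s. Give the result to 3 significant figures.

Volume balance on the tank: A dh/dt = −0.00506 √h.
Separate and integrate: 2(√h − √h₀) = −(0.00506/A) t.
√h = √5.88 − 0.00506·228/(2·1.47) = 2.4249 − 0.39241 = 2.0325.
h = 2.0325² = 4.1309 m.

4.13 m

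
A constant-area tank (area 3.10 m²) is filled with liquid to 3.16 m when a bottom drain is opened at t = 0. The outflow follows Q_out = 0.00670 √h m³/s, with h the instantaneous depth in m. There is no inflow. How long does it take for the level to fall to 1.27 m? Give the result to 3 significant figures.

With no inflow, A dh/dt = −0.00670 √h.
Separate and integrate: 2(√h − √h₀) = −(0.00670/A) t.
t = 2A(√h₀ − √h)/0.00670 = 2·3.10·(√3.16 − √1.27)/0.00670
  = 6.2000 × (1.7776 − 1.1269) / 0.00670 = 602.14 s.

602 s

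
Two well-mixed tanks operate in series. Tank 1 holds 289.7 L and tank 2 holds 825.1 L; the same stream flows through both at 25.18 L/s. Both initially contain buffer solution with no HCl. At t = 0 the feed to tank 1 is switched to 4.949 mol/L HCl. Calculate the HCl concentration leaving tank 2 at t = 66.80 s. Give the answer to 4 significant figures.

3.964 mol/L

Time constants: τᵢ = Vᵢ/Q for each well-mixed tank.
τ₁ = 289.7/25.18 = 11.5052 s; τ₂ = 825.1/25.18 = 32.7681 s.
Solving the cascade with C₁(0)=C₂(0)=0 gives C₂(t) = C_in[1 − (τ₁ e^(−t/τ₁) − τ₂ e^(−t/τ₂))/(τ₁ − τ₂)].
At t = 66.80: e^(−t/τ₁) = 0.00300918, e^(−t/τ₂) = 0.130215.
C₂ = 4.949·[1 − (11.5052·0.00300918 − 32.7681·0.130215)/(-21.2629)] = 4.949·0.800955 = 3.96393 mol/L.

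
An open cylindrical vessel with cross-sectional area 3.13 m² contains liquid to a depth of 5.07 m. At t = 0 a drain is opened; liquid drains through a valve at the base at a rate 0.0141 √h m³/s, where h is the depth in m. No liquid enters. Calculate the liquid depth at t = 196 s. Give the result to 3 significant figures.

With no inflow, A dh/dt = −0.0141 √h.
∫ h^(−1/2) dh = −(0.0141/A) ∫ dt, giving 2√h = 2√h₀ − (0.0141/A) t.
√h = √5.07 − 0.0141·196/(2·3.13) = 2.2517 − 0.44147 = 1.8102.
h = 1.8102² = 3.2768 m.

3.28 m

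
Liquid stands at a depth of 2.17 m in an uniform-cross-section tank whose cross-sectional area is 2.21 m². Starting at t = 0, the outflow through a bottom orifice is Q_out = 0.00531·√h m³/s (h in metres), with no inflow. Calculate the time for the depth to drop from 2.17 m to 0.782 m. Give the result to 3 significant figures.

490 s

With no inflow, A dh/dt = −0.00531 √h.
∫ h^(−1/2) dh = −(0.00531/A) ∫ dt, giving 2√h = 2√h₀ − (0.00531/A) t.
t = 2A(√h₀ − √h)/0.00531 = 2·2.21·(√2.17 − √0.782)/0.00531
  = 4.4200 × (1.4731 − 0.88431) / 0.00531 = 490.10 s.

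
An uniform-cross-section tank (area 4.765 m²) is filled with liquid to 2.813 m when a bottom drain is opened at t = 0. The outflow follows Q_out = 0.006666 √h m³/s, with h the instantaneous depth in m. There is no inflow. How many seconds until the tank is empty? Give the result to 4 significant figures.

With no inflow, A dh/dt = −0.006666 √h.
This is separable: 2 d(√h)/dt = −0.006666/A, so √h = √h₀ − (0.006666/(2A)) t.
Set h = 0: 2√h₀ = (0.006666/A) t_empty ⇒ t_empty = 2A√h₀/0.006666.
t_empty = 2·4.765·√2.813/0.006666 = 9.53000·1.67720/0.006666 = 2397.80 s.

2398 s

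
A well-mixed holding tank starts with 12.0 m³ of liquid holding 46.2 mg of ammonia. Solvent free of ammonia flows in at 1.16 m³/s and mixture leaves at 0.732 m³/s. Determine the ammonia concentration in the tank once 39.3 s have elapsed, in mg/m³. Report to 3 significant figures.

0.358 mg/m³

Let m(t) be the amount of ammonia. Volume: V(t) = V₀ + (Q_in − Q_out) t = 12.0 + 0.42800 t; V(39.3) = 28.820 m³.
Solute balance: dm/dt = 0 − Q_out C = −Q_out m/V(t).
dm/m = −Q_out dt/(V₀ + 0.42800 t); integrating gives ln(m/m₀) = −(Q_out/(Q_in−Q_out)) ln(V/V₀).
m = m₀ (V₀/V)^(Q_out/(Q_in−Q_out)) = 46.2 × (12.0/28.820)^(1.7103) = 10.324 mg.
C = m/V = 10.324/28.820 = 0.35822 mg/m³.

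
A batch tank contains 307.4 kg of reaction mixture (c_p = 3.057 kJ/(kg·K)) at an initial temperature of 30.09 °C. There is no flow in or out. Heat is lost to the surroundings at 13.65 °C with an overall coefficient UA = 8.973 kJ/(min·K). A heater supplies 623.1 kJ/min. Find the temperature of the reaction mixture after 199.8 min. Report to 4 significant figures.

75.23 °C

Lumped-capacitance energy balance: M c_p dT/dt = UA(T_amb − T) + Q̇.
dT/dt = (T_ss − T)/τ with T_ss = T_amb + Q̇/UA = 13.65 + 623.1/8.973 = 83.0917 °C, τ = M c_p/UA = 307.4·3.057/8.973 = 104.728 min.
This is linear first-order; T(t) = T_ss + (T₀ − T_ss) e^(−t/τ).
T(199.8) = 83.0917 + (-53.0017)·0.148406 = 75.2259 °C.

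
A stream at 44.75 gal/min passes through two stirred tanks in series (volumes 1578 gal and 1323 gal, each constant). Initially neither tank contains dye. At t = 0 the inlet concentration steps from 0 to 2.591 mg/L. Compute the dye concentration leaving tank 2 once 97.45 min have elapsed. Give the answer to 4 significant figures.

2.077 mg/L

Time constants: τᵢ = Vᵢ/Q for each well-mixed tank.
τ₁ = 1578/44.75 = 35.2626 min; τ₂ = 1323/44.75 = 29.5642 min.
Solving the cascade with C₁(0)=C₂(0)=0 gives C₂(t) = C_in[1 − (τ₁ e^(−t/τ₁) − τ₂ e^(−t/τ₂))/(τ₁ − τ₂)].
At t = 97.45: e^(−t/τ₁) = 0.0630673, e^(−t/τ₂) = 0.0370232.
C₂ = 2.591·[1 − (35.2626·0.0630673 − 29.5642·0.0370232)/(5.69832)] = 2.591·0.801810 = 2.07749 mg/L.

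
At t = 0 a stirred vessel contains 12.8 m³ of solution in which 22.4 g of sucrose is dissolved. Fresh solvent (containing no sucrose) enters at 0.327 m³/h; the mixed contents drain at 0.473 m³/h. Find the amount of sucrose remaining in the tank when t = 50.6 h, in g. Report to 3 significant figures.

1.38 g

Total volume: dV/dt = Q_in − Q_out = -0.14600 m³/h, so V(t) = 12.8 − 0.14600 t and V(50.6) = 5.4124 m³.
No sucrose enters, so dm/dt = −Q_out · (m/V).
Separate: dm/m = −Q_out dt/V(t) ⇒ ln(m/m₀) = −(Q_out/(Q_in−Q_out)) ln(V/V₀).
m = m₀ (V₀/V)^(Q_out/(Q_in−Q_out)) = 22.4 × (12.8/5.4124)^(-3.2397) = 1.3778 g.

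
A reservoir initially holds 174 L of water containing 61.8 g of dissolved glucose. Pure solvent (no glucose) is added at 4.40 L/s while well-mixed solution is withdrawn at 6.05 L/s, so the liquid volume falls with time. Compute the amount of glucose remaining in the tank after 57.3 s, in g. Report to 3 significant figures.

Let m(t) be the amount of glucose. Volume: V(t) = V₀ + (Q_in − Q_out) t = 174 − 1.6500 t; V(57.3) = 79.455 L.
Species balance (pure solvent in): dm/dt = −Q_out · m/V(t).
Separate: dm/m = −Q_out dt/V(t) ⇒ ln(m/m₀) = −(Q_out/(Q_in−Q_out)) ln(V/V₀).
m = m₀ (V₀/V)^(Q_out/(Q_in−Q_out)) = 61.8 × (174/79.455)^(-3.6667) = 3.4894 g.

3.49 g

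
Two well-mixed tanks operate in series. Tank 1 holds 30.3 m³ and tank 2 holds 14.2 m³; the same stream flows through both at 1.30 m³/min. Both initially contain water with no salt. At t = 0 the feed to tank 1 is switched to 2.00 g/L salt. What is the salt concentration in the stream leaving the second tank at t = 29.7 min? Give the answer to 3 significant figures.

Species balance on tank i: dCᵢ/dt = (Cᵢ₋₁ − Cᵢ)/τᵢ with τᵢ = Vᵢ/Q.
τ₁ = 30.3/1.30 = 23.308 min; τ₂ = 14.2/1.30 = 10.923 min.
Solving the cascade with C₁(0)=C₂(0)=0 gives C₂(t) = C_in[1 − (τ₁ e^(−t/τ₁) − τ₂ e^(−t/τ₂))/(τ₁ − τ₂)].
At t = 29.7: e^(−t/τ₁) = 0.27964, e^(−t/τ₂) = 0.065940.
C₂ = 2.00·[1 − (23.308·0.27964 − 10.923·0.065940)/(12.385)] = 2.00·0.53188 = 1.0638 g/L.

1.06 g/L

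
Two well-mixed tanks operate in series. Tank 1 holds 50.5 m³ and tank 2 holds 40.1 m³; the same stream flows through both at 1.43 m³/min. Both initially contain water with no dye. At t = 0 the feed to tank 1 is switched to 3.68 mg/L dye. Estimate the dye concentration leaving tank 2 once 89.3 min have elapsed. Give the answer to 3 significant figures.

2.84 mg/L

Time constants: τᵢ = Vᵢ/Q for each well-mixed tank.
τ₁ = 50.5/1.43 = 35.315 min; τ₂ = 40.1/1.43 = 28.042 min.
Tank 1: C₁ = C_in(1 − e^(−t/τ₁)). Tank 2 (τ₁ ≠ τ₂): C₂ = C_in[1 − (τ₁ e^(−t/τ₁) − τ₂ e^(−t/τ₂))/(τ₁ − τ₂)].
At t = 89.3: e^(−t/τ₁) = 0.079763, e^(−t/τ₂) = 0.041398.
C₂ = 3.68·[1 − (35.315·0.079763 − 28.042·0.041398)/(7.2727)] = 3.68·0.77231 = 2.8421 mg/L.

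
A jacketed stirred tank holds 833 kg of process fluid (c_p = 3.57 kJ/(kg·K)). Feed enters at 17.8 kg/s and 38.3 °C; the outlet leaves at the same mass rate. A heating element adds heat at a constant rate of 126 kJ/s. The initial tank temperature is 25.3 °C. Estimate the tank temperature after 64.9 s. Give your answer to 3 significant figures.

Unsteady energy balance on the tank contents: M c_p dT/dt = ṁ c_p (T_in − T) + 126.
Rearrange: dT/dt = (T_ss − T)/τ with τ = M/ṁ = 46.798 s and T_ss = T_in + Q̇/(ṁ c_p) = 40.283 °C.
Solution: T(t) = T_ss + (T₀ − T_ss) e^(−t/τ).
T(64.9) = 40.283 + (-14.983)·e^(−64.9/46.798) = 40.283 + (-14.983)·0.24987 = 36.539 °C.

36.5 °C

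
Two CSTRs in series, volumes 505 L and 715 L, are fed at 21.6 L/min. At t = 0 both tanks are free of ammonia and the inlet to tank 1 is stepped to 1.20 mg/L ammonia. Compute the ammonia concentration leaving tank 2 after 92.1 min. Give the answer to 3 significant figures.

1.00 mg/L

Species balance on tank i: dCᵢ/dt = (Cᵢ₋₁ − Cᵢ)/τᵢ with τᵢ = Vᵢ/Q.
τ₁ = 505/21.6 = 23.380 min; τ₂ = 715/21.6 = 33.102 min.
Solving the cascade with C₁(0)=C₂(0)=0 gives C₂(t) = C_in[1 − (τ₁ e^(−t/τ₁) − τ₂ e^(−t/τ₂))/(τ₁ − τ₂)].
At t = 92.1: e^(−t/τ₁) = 0.019461, e^(−t/τ₂) = 0.061895.
C₂ = 1.20·[1 − (23.380·0.019461 − 33.102·0.061895)/(-9.7222)] = 1.20·0.83606 = 1.0033 mg/L.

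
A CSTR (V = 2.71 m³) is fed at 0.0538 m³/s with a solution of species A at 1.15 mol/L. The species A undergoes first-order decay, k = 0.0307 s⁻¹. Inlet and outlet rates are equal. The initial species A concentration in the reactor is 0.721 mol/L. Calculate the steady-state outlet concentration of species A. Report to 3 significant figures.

Accumulation = in − out − consumed: V dC/dt = Q C_in − Q C − k V C.
Steady state (dC/dt = 0): C_ss = Q C_in/(Q + kV) = C_in/(1 + kV/Q).
C_ss = 0.0538·1.15/(0.0538 + 0.0307·2.71) = 0.061870/0.13700 = 0.45162 mol/L.

0.452 mol/L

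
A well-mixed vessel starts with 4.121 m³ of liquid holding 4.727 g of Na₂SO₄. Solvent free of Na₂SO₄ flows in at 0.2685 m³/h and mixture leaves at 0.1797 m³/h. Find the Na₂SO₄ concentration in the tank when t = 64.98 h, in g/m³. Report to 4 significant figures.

0.08125 g/m³

Let m(t) be the amount of Na₂SO₄. Volume: V(t) = V₀ + (Q_in − Q_out) t = 4.121 + 0.0888000 t; V(64.98) = 9.89122 m³.
No Na₂SO₄ enters, so dm/dt = −Q_out · (m/V).
dm/m = −Q_out dt/(V₀ + 0.0888000 t); integrating gives ln(m/m₀) = −(Q_out/(Q_in−Q_out)) ln(V/V₀).
m = m₀ (V₀/V)^(Q_out/(Q_in−Q_out)) = 4.727 × (4.121/9.89122)^(2.02365) = 0.803708 g.
C = m/V = 0.803708/9.89122 = 0.0812547 g/m³.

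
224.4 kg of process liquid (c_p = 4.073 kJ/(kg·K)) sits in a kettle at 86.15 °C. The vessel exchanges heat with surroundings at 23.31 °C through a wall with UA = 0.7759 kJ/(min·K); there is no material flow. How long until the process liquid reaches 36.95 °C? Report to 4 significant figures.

M c_p dT/dt = −UA(T − T_amb).
τ = M c_p/UA = 1177.96 min; T_ss = T_amb = 23.3100 °C.
T(t) = T_ss + (T₀ − T_ss)e^(−t/τ); set T = 36.95:
t = −τ ln[(T − T_ss)/(T₀ − T_ss)] = −1177.96 · ln(0.217059) = 1799.44 min.

1799 min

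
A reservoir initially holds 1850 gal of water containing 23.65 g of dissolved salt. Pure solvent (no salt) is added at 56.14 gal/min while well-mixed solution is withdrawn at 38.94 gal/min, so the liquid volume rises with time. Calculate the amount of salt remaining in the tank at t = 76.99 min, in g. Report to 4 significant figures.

Total volume: dV/dt = Q_in − Q_out = 17.2000 gal/min, so V(t) = 1850 + 17.2000 t and V(76.99) = 3174.23 gal.
Species balance (pure solvent in): dm/dt = −Q_out · m/V(t).
dm/m = −Q_out dt/(V₀ + 17.2000 t); integrating gives ln(m/m₀) = −(Q_out/(Q_in−Q_out)) ln(V/V₀).
m = m₀ (V₀/V)^(Q_out/(Q_in−Q_out)) = 23.65 × (1850/3174.23)^(2.26395) = 6.96643 g.

6.966 g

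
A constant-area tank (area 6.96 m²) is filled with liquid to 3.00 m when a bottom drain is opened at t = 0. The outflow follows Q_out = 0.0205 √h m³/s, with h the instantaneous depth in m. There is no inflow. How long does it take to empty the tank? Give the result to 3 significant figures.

1180 s

A dh/dt = −Q_out = −0.0205 √h.
Separate and integrate: 2(√h − √h₀) = −(0.0205/A) t.
Set h = 0: 2√h₀ = (0.0205/A) t_empty ⇒ t_empty = 2A√h₀/0.0205.
t_empty = 2·6.96·√3.00/0.0205 = 13.920·1.7321/0.0205 = 1176.1 s.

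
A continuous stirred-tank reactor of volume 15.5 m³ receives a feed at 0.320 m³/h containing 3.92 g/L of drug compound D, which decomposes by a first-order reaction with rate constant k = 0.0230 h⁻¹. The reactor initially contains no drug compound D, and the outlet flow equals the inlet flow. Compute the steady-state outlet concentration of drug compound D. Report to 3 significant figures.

1.85 g/L

Species balance: V dC/dt = Q C_in − Q C − k V C.
At steady state: 0 = Q C_in − (Q + kV) C_ss, so C_ss = Q C_in/(Q + kV).
C_ss = 0.320·3.92/(0.320 + 0.0230·15.5) = 1.2544/0.67650 = 1.8542 g/L.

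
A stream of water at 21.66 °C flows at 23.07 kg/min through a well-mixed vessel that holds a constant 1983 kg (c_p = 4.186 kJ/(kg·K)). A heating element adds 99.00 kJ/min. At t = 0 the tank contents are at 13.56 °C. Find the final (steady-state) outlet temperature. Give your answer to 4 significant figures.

22.69 °C

First-law balance (no shaft work): M c_p dT/dt = ṁ c_p (T_in − T) + 99.00.
At steady state dT/dt = 0 ⇒ T_ss = T_in + Q̇/(ṁ c_p) = 21.66 + 99.00/(23.07·4.186) = 22.6852 °C.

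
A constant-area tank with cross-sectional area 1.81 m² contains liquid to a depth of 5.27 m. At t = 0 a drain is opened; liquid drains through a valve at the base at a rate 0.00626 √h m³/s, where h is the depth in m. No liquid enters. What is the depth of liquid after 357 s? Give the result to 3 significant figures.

A dh/dt = −Q_out = −0.00626 √h.
Separate and integrate: 2(√h − √h₀) = −(0.00626/A) t.
√h = √5.27 − 0.00626·357/(2·1.81) = 2.2956 − 0.61735 = 1.6783.
h = 1.6783² = 2.8167 m.

2.82 m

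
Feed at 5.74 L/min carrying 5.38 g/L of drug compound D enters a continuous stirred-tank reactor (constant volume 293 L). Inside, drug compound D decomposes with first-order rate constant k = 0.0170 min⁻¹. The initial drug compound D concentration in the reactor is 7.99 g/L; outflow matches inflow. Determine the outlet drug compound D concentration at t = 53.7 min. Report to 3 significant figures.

3.60 g/L

V dC/dt = Q(C_in − C) − k V C.
This is linear with rate a = Q/V + k = 0.036590 min⁻¹.
C_ss = Q C_in/(Q + kV) = 2.8804 g/L; C(t) = C_ss + (C₀ − C_ss) e^(−a t).
C(53.7) = 2.8804 + (5.1096)·e^(−0.036590·53.7) = 2.8804 + (5.1096)·0.14017 = 3.5966 g/L.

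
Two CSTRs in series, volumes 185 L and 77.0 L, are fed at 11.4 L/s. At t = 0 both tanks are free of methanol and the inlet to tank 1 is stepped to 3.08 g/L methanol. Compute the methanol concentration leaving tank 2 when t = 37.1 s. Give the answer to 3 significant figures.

Time constants: τᵢ = Vᵢ/Q for each well-mixed tank.
τ₁ = 185/11.4 = 16.228 s; τ₂ = 77.0/11.4 = 6.7544 s.
Tank 1: C₁ = C_in(1 − e^(−t/τ₁)). Tank 2 (τ₁ ≠ τ₂): C₂ = C_in[1 − (τ₁ e^(−t/τ₁) − τ₂ e^(−t/τ₂))/(τ₁ − τ₂)].
At t = 37.1: e^(−t/τ₁) = 0.10166, e^(−t/τ₂) = 0.0041166.
C₂ = 3.08·[1 − (16.228·0.10166 − 6.7544·0.0041166)/(9.4737)] = 3.08·0.82880 = 2.5527 g/L.

2.55 g/L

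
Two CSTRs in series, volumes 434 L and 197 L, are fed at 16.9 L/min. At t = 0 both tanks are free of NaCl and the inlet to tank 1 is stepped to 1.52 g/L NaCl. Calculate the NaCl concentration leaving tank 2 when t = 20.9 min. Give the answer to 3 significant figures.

0.497 g/L

Each tank obeys Vᵢ dCᵢ/dt = Q(Cᵢ₋₁ − Cᵢ), so τᵢ = Vᵢ/Q.
τ₁ = 434/16.9 = 25.680 min; τ₂ = 197/16.9 = 11.657 min.
Solving the cascade with C₁(0)=C₂(0)=0 gives C₂(t) = C_in[1 − (τ₁ e^(−t/τ₁) − τ₂ e^(−t/τ₂))/(τ₁ − τ₂)].
At t = 20.9: e^(−t/τ₁) = 0.44315, e^(−t/τ₂) = 0.16647.
C₂ = 1.52·[1 − (25.680·0.44315 − 11.657·0.16647)/(14.024)] = 1.52·0.32687 = 0.49684 g/L.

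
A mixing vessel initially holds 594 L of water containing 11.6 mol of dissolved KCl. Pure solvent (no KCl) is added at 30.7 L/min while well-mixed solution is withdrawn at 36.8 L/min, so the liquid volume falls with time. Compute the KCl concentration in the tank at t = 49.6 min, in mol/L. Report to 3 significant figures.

0.000542 mol/L

Let m(t) be the amount of KCl. Volume: V(t) = V₀ + (Q_in − Q_out) t = 594 − 6.1000 t; V(49.6) = 291.44 L.
Solute balance: dm/dt = 0 − Q_out C = −Q_out m/V(t).
Separate: dm/m = −Q_out dt/V(t) ⇒ ln(m/m₀) = −(Q_out/(Q_in−Q_out)) ln(V/V₀).
m = m₀ (V₀/V)^(Q_out/(Q_in−Q_out)) = 11.6 × (594/291.44)^(-6.0328) = 0.15809 mol.
C = m/V = 0.15809/291.44 = 0.00054243 mol/L.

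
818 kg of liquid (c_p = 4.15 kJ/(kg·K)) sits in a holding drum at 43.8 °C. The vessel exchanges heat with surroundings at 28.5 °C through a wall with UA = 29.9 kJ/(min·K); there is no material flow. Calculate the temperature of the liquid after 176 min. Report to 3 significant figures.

M c_p dT/dt = −UA(T − T_amb).
dT/dt = (T_ss − T)/τ with T_ss = T_amb = 28.500 °C, τ = M c_p/UA = 818·4.15/29.9 = 113.54 min.
This is linear first-order; T(t) = T_ss + (T₀ − T_ss) e^(−t/τ).
T(176) = 28.500 + (15.300)·0.21221 = 31.747 °C.

31.7 °C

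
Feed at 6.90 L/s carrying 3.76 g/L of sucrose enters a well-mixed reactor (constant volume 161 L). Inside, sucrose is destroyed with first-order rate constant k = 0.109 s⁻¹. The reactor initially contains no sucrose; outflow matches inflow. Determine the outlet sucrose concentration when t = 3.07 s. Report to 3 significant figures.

0.395 g/L

Accumulation = in − out − consumed: V dC/dt = Q C_in − Q C − k V C.
dC/dt = (Q/V) C_in − (Q/V + k) C; effective rate a = Q/V + k = 0.042857 + 0.109 = 0.15186 s⁻¹.
C_ss = Q C_in/(Q + kV) = 1.0611 g/L; C(t) = C_ss + (C₀ − C_ss) e^(−a t).
C(3.07) = 1.0611 + (-1.0611)·e^(−0.15186·3.07) = 1.0611 + (-1.0611)·0.62738 = 0.39540 g/L.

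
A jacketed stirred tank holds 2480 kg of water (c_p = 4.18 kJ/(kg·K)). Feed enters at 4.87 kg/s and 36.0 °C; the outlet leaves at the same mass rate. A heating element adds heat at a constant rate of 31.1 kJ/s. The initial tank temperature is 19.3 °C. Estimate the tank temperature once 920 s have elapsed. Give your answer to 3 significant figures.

Heat balance on the well-mixed liquid: M c_p dT/dt = ṁ c_p (T_in − T) + 31.1.
τ = M/ṁ = 509.24 s; T_ss = T_in + Q̇/(ṁ c_p) = 36.0 + 31.1/(4.87·4.18) = 37.528 °C.
Integrating: T(t) = T_ss + (T₀ − T_ss) e^(−t/τ).
T(920) = 37.528 + (-18.228)·e^(−920/509.24) = 37.528 + (-18.228)·0.16421 = 34.535 °C.

34.5 °C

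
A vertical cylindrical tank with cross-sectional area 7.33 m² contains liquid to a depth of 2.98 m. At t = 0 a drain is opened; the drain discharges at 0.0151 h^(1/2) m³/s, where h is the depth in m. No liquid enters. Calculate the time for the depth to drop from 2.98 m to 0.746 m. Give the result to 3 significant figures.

Accumulation of liquid (constant cross-section A): A dh/dt = −0.0151 √h.
Separate and integrate: 2(√h − √h₀) = −(0.0151/A) t.
t = 2A(√h₀ − √h)/0.0151 = 2·7.33·(√2.98 − √0.746)/0.0151
  = 14.660 × (1.7263 − 0.86371) / 0.0151 = 837.42 s.

837 s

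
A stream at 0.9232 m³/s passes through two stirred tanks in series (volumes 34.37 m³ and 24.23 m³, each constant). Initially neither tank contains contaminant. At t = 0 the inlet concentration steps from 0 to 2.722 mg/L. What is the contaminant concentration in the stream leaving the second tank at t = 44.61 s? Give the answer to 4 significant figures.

Species balance on tank i: dCᵢ/dt = (Cᵢ₋₁ − Cᵢ)/τᵢ with τᵢ = Vᵢ/Q.
τ₁ = 34.37/0.9232 = 37.2292 s; τ₂ = 24.23/0.9232 = 26.2457 s.
Tank 1: C₁ = C_in(1 − e^(−t/τ₁)). Tank 2 (τ₁ ≠ τ₂): C₂ = C_in[1 − (τ₁ e^(−t/τ₁) − τ₂ e^(−t/τ₂))/(τ₁ − τ₂)].
At t = 44.61: e^(−t/τ₁) = 0.301721, e^(−t/τ₂) = 0.182737.
C₂ = 2.722·[1 − (37.2292·0.301721 − 26.2457·0.182737)/(10.9835)] = 2.722·0.413961 = 1.12680 mg/L.

1.127 mg/L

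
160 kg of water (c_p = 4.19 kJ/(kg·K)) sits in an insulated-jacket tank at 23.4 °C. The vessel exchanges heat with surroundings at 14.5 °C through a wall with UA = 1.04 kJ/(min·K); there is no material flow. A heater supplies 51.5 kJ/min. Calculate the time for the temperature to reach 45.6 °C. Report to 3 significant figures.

M c_p dT/dt = −UA(T − T_amb) + Q̇.
τ = M c_p/UA = 644.62 min; T_ss = T_amb + Q̇/UA = 14.5 + 51.5/1.04 = 64.019 °C.
T(t) = T_ss + (T₀ − T_ss)e^(−t/τ); set T = 45.6:
t = −τ ln[(T − T_ss)/(T₀ − T_ss)] = −644.62 · ln(0.45346) = 509.79 min.

510 min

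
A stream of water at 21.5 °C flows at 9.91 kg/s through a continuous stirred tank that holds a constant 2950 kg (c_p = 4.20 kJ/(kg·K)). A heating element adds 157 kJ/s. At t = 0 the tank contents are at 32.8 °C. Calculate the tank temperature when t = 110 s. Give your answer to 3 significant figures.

30.5 °C

Unsteady energy balance on the tank contents: M c_p dT/dt = ṁ c_p (T_in − T) + 157.
τ = M/ṁ = 297.68 s; T_ss = T_in + Q̇/(ṁ c_p) = 21.5 + 157/(9.91·4.20) = 25.272 °C.
Solution: T(t) = T_ss + (T₀ − T_ss) e^(−t/τ).
T(110) = 25.272 + (7.5280)·e^(−110/297.68) = 25.272 + (7.5280)·0.69106 = 30.474 °C.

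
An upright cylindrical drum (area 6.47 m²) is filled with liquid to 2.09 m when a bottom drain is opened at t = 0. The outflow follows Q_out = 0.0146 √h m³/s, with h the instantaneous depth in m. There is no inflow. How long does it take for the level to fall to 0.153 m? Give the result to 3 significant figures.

935 s

Unsteady balance on liquid volume: A dh/dt = −0.0146 √h.
This is separable: 2 d(√h)/dt = −0.0146/A, so √h = √h₀ − (0.0146/(2A)) t.
t = 2A(√h₀ − √h)/0.0146 = 2·6.47·(√2.09 − √0.153)/0.0146
  = 12.940 × (1.4457 − 0.39115) / 0.0146 = 934.63 s.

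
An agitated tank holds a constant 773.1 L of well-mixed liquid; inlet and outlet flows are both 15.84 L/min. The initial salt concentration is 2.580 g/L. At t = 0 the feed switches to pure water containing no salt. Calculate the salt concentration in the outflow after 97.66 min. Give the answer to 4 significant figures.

0.3488 g/L

Unsteady species balance (constant V, well mixed): V dC/dt = Q(C_in − C).
Rewrite as dC/dt + C/τ = C_in/τ, τ = V/Q = 48.8068 min.
Solution: C(t) = C_in + (C₀ − C_in) e^(−t/τ).
C(97.66) = 0 + (2.580 − 0)·e^(−97.66/48.8068) = 0 + (2.58000)·0.135207 = 0.348834 g/L.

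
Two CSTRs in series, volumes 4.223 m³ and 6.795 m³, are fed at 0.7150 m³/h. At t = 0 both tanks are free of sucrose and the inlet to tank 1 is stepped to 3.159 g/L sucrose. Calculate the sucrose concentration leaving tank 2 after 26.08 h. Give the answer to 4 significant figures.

Time constants: τᵢ = Vᵢ/Q for each well-mixed tank.
τ₁ = 4.223/0.7150 = 5.90629 h; τ₂ = 6.795/0.7150 = 9.50350 h.
Solving the cascade with C₁(0)=C₂(0)=0 gives C₂(t) = C_in[1 − (τ₁ e^(−t/τ₁) − τ₂ e^(−t/τ₂))/(τ₁ − τ₂)].
At t = 26.08: e^(−t/τ₁) = 0.0120870, e^(−t/τ₂) = 0.0642963.
C₂ = 3.159·[1 − (5.90629·0.0120870 − 9.50350·0.0642963)/(-3.59720)] = 3.159·0.849980 = 2.68509 g/L.

2.685 g/L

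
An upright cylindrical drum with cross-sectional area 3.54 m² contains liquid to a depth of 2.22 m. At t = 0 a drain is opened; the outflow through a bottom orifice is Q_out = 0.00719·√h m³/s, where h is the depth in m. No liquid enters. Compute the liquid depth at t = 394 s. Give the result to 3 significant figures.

1.19 m

Accumulation of liquid (constant cross-section A): A dh/dt = −0.00719 √h.
∫ h^(−1/2) dh = −(0.00719/A) ∫ dt, giving 2√h = 2√h₀ − (0.00719/A) t.
√h = √2.22 − 0.00719·394/(2·3.54) = 1.4900 − 0.40012 = 1.0898.
h = 1.0898² = 1.1878 m.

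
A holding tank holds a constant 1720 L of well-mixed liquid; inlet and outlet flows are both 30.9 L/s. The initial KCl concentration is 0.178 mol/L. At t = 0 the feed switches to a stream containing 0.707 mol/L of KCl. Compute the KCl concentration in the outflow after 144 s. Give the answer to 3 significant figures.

Species balance on the tank: V dC/dt = Q(C_in − C).
So dC/dt = (C_in − C)/τ with τ = V/Q = 1720/30.9 = 55.663 s.
C approaches C_in exponentially: C(t) = C_in + (C₀ − C_in) e^(−t/τ).
C(144) = 0.707 + (0.178 − 0.707)·e^(−144/55.663) = 0.707 + (-0.52900)·0.075247 = 0.66719 mol/L.

0.667 mol/L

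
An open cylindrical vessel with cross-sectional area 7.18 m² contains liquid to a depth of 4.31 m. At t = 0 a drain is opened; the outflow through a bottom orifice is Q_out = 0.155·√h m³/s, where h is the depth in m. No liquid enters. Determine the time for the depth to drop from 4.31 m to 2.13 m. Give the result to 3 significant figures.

With no inflow, A dh/dt = −0.155 √h.
This is separable: 2 d(√h)/dt = −0.155/A, so √h = √h₀ − (0.155/(2A)) t.
t = 2A(√h₀ − √h)/0.155 = 2·7.18·(√4.31 − √2.13)/0.155
  = 14.360 × (2.0761 − 1.4595) / 0.155 = 57.125 s.

57.1 s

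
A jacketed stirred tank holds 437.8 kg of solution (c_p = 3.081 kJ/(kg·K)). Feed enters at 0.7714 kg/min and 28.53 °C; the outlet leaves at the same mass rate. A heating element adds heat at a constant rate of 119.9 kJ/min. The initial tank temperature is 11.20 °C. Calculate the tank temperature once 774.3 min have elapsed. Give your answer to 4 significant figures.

M c_p dT/dt = ṁ c_p (T_in − T) + Q̇.
τ = M/ṁ = 567.540 min; T_ss = T_in + Q̇/(ṁ c_p) = 28.53 + 119.9/(0.7714·3.081) = 78.9785 °C.
T approaches T_ss exponentially: T(t) = T_ss + (T₀ − T_ss) e^(−t/τ).
T(774.3) = 78.9785 + (-67.7785)·e^(−774.3/567.540) = 78.9785 + (-67.7785)·0.255557 = 61.6572 °C.

61.66 °C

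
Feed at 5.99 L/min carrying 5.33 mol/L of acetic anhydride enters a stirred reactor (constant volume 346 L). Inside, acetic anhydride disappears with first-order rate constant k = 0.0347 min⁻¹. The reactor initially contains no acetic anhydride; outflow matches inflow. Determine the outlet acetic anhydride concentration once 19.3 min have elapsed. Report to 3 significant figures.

1.12 mol/L

Accumulation = in − out − consumed: V dC/dt = Q C_in − Q C − k V C.
dC/dt = (Q/V) C_in − (Q/V + k) C; effective rate a = Q/V + k = 0.017312 + 0.0347 = 0.052012 min⁻¹.
C_ss = Q C_in/(Q + kV) = 1.7741 mol/L; C(t) = C_ss + (C₀ − C_ss) e^(−a t).
C(19.3) = 1.7741 + (-1.7741)·e^(−0.052012·19.3) = 1.7741 + (-1.7741)·0.36647 = 1.1239 mol/L.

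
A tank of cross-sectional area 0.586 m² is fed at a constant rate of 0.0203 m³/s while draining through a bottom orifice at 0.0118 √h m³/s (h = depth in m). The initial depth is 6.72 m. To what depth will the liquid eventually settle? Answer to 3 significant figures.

2.96 m

Level balance: A dh/dt = 0.0203 − 0.0118 √h. Setting dh/dt = 0:
Q_in = 0.0118 √h_ss ⇒ √h_ss = 0.0203/0.0118 = 1.7203.
h_ss = 1.7203² = 2.9596 m. (Since h₀ = 6.72 m > h_ss, the level will fall toward this value.)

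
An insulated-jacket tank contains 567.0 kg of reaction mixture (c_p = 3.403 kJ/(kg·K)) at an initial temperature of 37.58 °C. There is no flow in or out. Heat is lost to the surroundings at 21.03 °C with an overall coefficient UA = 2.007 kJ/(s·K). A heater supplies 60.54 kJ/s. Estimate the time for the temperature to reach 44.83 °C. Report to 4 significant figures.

Lumped-capacitance energy balance: M c_p dT/dt = UA(T_amb − T) + Q̇.
τ = M c_p/UA = 961.386 s; T_ss = T_amb + Q̇/UA = 21.03 + 60.54/2.007 = 51.1944 °C.
T(t) = T_ss + (T₀ − T_ss)e^(−t/τ); set T = 44.83:
t = −τ ln[(T − T_ss)/(T₀ − T_ss)] = −961.386 · ln(0.467477) = 731.043 s.

731.0 s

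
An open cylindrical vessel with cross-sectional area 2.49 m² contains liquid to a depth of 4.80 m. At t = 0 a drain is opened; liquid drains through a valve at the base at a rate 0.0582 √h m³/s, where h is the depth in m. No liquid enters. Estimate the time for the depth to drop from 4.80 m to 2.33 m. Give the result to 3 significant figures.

56.9 s

A dh/dt = −Q_out = −0.0582 √h.
Separate and integrate: 2(√h − √h₀) = −(0.0582/A) t.
t = 2A(√h₀ − √h)/0.0582 = 2·2.49·(√4.80 − √2.33)/0.0582
  = 4.9800 × (2.1909 − 1.5264) / 0.0582 = 56.856 s.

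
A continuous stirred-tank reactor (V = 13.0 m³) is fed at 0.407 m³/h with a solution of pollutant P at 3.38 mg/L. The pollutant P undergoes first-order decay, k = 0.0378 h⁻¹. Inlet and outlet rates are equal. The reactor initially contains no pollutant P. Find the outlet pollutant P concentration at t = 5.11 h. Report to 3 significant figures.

0.456 mg/L

V dC/dt = Q(C_in − C) − k V C.
This is linear with rate a = Q/V + k = 0.069108 h⁻¹.
C_ss = Q C_in/(Q + kV) = 1.5312 mg/L; C(t) = C_ss + (C₀ − C_ss) e^(−a t).
C(5.11) = 1.5312 + (-1.5312)·e^(−0.069108·5.11) = 1.5312 + (-1.5312)·0.70248 = 0.45557 mg/L.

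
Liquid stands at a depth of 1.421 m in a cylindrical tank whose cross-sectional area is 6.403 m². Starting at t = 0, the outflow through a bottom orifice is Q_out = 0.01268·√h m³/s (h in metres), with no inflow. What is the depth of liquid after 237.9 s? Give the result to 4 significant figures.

With no inflow, A dh/dt = −0.01268 √h.
This is separable: 2 d(√h)/dt = −0.01268/A, so √h = √h₀ − (0.01268/(2A)) t.
√h = √1.421 − 0.01268·237.9/(2·6.403) = 1.19206 − 0.235559 = 0.956498.
h = 0.956498² = 0.914888 m.

0.9149 m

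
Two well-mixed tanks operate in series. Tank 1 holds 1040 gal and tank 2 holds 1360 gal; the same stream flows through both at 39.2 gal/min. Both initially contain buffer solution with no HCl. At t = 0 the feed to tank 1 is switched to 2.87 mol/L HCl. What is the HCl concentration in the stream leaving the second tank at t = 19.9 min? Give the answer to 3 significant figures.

Species balance on tank i: dCᵢ/dt = (Cᵢ₋₁ − Cᵢ)/τᵢ with τᵢ = Vᵢ/Q.
τ₁ = 1040/39.2 = 26.531 min; τ₂ = 1360/39.2 = 34.694 min.
Solving the cascade with C₁(0)=C₂(0)=0 gives C₂(t) = C_in[1 − (τ₁ e^(−t/τ₁) − τ₂ e^(−t/τ₂))/(τ₁ − τ₂)].
At t = 19.9: e^(−t/τ₁) = 0.47233, e^(−t/τ₂) = 0.56350.
C₂ = 2.87·[1 − (26.531·0.47233 − 34.694·0.56350)/(-8.1633)] = 2.87·0.14020 = 0.40237 mol/L.

0.402 mol/L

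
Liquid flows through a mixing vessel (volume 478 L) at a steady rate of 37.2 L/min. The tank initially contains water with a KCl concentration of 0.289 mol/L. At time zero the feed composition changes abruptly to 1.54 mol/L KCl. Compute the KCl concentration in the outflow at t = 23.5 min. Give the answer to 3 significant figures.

Mass balance on the solute (V constant): V dC/dt = Q(C_in − C).
Time constant τ = V/Q = 478/37.2 = 12.849 min.
C approaches C_in exponentially: C(t) = C_in + (C₀ − C_in) e^(−t/τ).
C(23.5) = 1.54 + (0.289 − 1.54)·e^(−23.5/12.849) = 1.54 + (-1.2510)·0.16059 = 1.3391 mol/L.

1.34 mol/L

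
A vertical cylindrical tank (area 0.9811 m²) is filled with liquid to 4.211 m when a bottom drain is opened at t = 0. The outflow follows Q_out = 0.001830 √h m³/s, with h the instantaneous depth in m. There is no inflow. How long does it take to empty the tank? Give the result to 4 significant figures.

A dh/dt = −Q_out = −0.001830 √h.
Separate and integrate: 2(√h − √h₀) = −(0.001830/A) t.
Set h = 0: 2√h₀ = (0.001830/A) t_empty ⇒ t_empty = 2A√h₀/0.001830.
t_empty = 2·0.9811·√4.211/0.001830 = 1.96220·2.05207/0.001830 = 2200.31 s.

2200 s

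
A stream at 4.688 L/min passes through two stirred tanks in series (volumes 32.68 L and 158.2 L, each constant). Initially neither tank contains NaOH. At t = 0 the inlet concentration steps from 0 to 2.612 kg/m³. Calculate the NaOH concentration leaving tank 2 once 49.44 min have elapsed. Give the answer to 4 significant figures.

1.852 kg/m³

Each tank obeys Vᵢ dCᵢ/dt = Q(Cᵢ₋₁ − Cᵢ), so τᵢ = Vᵢ/Q.
τ₁ = 32.68/4.688 = 6.97099 min; τ₂ = 158.2/4.688 = 33.7457 min.
Tank 1: C₁ = C_in(1 − e^(−t/τ₁)). Tank 2 (τ₁ ≠ τ₂): C₂ = C_in[1 − (τ₁ e^(−t/τ₁) − τ₂ e^(−t/τ₂))/(τ₁ − τ₂)].
At t = 49.44: e^(−t/τ₁) = 0.000831525, e^(−t/τ₂) = 0.231061.
C₂ = 2.612·[1 − (6.97099·0.000831525 − 33.7457·0.231061)/(-26.7747)] = 2.612·0.708997 = 1.85190 kg/m³.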